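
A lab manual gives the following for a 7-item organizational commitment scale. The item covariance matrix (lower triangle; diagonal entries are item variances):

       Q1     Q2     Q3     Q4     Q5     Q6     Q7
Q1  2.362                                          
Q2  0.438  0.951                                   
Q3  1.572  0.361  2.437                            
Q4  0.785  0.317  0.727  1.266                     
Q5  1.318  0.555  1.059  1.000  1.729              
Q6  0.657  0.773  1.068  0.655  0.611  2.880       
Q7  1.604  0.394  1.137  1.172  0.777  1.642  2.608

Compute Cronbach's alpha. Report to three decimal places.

Σσᵢ² = 2.362 + 0.951 + 2.437 + 1.266 + 1.729 + 2.880 + 2.608 = 14.233
Sum of off-diagonal covariances = 18.622
σ²_total = 14.233 + 2 × 18.622 = 51.477
α = (k/(k−1))·(1 − Σσᵢ²/σ²_total) = (7/6)·(1 − 14.233/51.477) = 0.844

Cronbach's alpha = 0.844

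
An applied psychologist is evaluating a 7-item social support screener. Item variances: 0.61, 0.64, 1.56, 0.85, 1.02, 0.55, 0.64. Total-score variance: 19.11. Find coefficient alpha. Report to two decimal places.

sum of item variances = 0.61 + 0.64 + 1.56 + 0.85 + 1.02 + 0.55 + 0.64 = 5.87
α = (k/(k−1))·(1 − sum of item variances/σ²_T) = (7/6)·(1 − 5.87/19.11) = 0.81

coefficient alpha = 0.81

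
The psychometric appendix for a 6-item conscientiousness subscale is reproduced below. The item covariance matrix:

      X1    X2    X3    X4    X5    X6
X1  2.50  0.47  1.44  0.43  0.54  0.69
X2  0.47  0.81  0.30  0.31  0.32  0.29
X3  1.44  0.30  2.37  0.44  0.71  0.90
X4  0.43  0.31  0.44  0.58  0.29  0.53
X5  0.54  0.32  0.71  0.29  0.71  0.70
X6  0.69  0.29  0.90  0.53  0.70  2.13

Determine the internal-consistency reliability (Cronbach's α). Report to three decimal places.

Σσᵢ² = 2.50 + 0.81 + 2.37 + 0.58 + 0.71 + 2.13 = 9.10
Sum of off-diagonal covariances = 8.36
total variance = 9.10 + 2 × 8.36 = 25.82
α = (k/(k−1))·(1 − Σσᵢ²/total variance) = (6/5)·(1 − 9.10/25.82) = 0.777

α = 0.777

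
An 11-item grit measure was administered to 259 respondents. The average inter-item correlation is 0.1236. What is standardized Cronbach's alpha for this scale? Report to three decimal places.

Standardized α = k·r̄ / (1 + (k−1)·r̄) = 11 × 0.1236 / (1 + 10 × 0.1236)
  = 1.3596 / 2.2360 = 0.608

standardized Cronbach's alpha = 0.608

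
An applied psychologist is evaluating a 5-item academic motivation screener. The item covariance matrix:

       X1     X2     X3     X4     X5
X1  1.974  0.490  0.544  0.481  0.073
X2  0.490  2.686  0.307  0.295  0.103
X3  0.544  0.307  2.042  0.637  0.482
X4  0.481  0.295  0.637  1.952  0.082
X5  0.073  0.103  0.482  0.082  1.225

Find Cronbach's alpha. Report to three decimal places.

Cronbach's alpha = 0.518

sum of item variances = 1.974 + 2.686 + 2.042 + 1.952 + 1.225 = 9.879
Sum of the distinct covariances = 3.494
Var(T) = 9.879 + 2 × 3.494 = 16.867
α = (k/(k−1))·(1 − sum of item variances/Var(T)) = (5/4)·(1 − 9.879/16.867) = 0.518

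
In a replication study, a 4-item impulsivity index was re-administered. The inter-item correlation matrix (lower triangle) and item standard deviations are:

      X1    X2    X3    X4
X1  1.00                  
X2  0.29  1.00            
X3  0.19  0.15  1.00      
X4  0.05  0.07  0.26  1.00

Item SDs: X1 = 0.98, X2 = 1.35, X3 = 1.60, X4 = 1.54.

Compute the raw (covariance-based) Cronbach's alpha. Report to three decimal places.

α = 0.435

Σσ²ᵢ = 0.98² + 1.35² + 1.60² + 1.54² = 7.7145
Covariances σ_ij = r_ij · s_i · s_j:
  σ(X1,X2) = 0.29 × 0.98 × 1.35 = 0.3837
  σ(X1,X3) = 0.19 × 0.98 × 1.60 = 0.2979
  σ(X1,X4) = 0.05 × 0.98 × 1.54 = 0.0755
  σ(X2,X3) = 0.15 × 1.35 × 1.60 = 0.3240
  σ(X2,X4) = 0.07 × 1.35 × 1.54 = 0.1455
  σ(X3,X4) = 0.26 × 1.60 × 1.54 = 0.6406
σ²_T = Σσ²ᵢ + 2·Σσ_ij = 7.7145 + 2 × 1.8672 = 11.4489
α = (4/3)·(1 − 7.7145/11.4489) = 0.435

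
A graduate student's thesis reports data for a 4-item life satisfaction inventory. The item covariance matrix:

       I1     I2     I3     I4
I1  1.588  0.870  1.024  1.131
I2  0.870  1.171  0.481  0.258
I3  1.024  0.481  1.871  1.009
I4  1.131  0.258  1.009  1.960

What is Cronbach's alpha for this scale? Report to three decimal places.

sum of item variances = 1.588 + 1.171 + 1.871 + 1.960 = 6.590
Σ_{i<j} σ_ij = 4.773
σ²_total = 6.590 + 2 × 4.773 = 16.136
α = (k/(k−1))·(1 − sum of item variances/σ²_total) = (4/3)·(1 − 6.590/16.136) = 0.789

α = 0.789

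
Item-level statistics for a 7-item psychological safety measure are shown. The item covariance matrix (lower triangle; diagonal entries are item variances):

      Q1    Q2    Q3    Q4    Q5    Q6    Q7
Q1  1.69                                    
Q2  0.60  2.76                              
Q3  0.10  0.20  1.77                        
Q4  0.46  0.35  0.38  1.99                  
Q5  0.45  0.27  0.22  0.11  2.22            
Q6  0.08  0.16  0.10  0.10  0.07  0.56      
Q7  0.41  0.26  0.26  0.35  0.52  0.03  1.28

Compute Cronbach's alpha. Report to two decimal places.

sum of item variances = 1.69 + 2.76 + 1.77 + 1.99 + 2.22 + 0.56 + 1.28 = 12.27
Sum of the distinct covariances = 5.48
σ²_T = 12.27 + 2 × 5.48 = 23.23
α = (k/(k−1))·(1 − sum of item variances/σ²_T) = (7/6)·(1 − 12.27/23.23) = 0.55

Cronbach's alpha = 0.55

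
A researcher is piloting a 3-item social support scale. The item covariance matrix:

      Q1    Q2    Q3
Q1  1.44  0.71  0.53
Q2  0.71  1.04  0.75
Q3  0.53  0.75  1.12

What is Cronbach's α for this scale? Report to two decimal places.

sum of item variances = 1.44 + 1.04 + 1.12 = 3.60
Σ_{i<j} σ_ij = 1.99
σ²_T = 3.60 + 2 × 1.99 = 7.58
α = (k/(k−1))·(1 − sum of item variances/σ²_T) = (3/2)·(1 − 3.60/7.58) = 0.79

Cronbach's α = 0.79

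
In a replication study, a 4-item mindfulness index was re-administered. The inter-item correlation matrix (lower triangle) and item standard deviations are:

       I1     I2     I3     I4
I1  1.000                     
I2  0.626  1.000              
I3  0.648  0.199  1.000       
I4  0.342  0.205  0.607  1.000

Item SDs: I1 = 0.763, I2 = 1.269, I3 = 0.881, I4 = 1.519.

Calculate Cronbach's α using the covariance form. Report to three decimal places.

Cronbach's α = 0.695

Σσ²ᵢ = 0.763² + 1.269² + 0.881² + 1.519² = 5.2761
Covariances σ_ij = r_ij · s_i · s_j:
  σ(I1,I2) = 0.626 × 0.763 × 1.269 = 0.6061
  σ(I1,I3) = 0.648 × 0.763 × 0.881 = 0.4356
  σ(I1,I4) = 0.342 × 0.763 × 1.519 = 0.3964
  σ(I2,I3) = 0.199 × 1.269 × 0.881 = 0.2225
  σ(I2,I4) = 0.205 × 1.269 × 1.519 = 0.3952
  σ(I3,I4) = 0.607 × 0.881 × 1.519 = 0.8123
σ²_T = Σσ²ᵢ + 2·Σσ_ij = 5.2761 + 2 × 2.8681 = 11.0123
α = (4/3)·(1 − 5.2761/11.0123) = 0.695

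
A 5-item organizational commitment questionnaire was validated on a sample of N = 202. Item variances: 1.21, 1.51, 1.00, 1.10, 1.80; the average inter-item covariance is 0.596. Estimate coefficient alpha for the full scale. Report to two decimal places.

Σσ²ᵢ = 1.21 + 1.51 + 1.00 + 1.10 + 1.80 = 6.62
Sum of the 10 distinct covariances = 10 × 0.596 = 5.960
σ²_total = Σσ²ᵢ + 2·Σcov = 6.62 + 2 × 5.960 = 18.540
α = (5/4)·(1 − 6.62/18.540) = 0.80

α = 0.80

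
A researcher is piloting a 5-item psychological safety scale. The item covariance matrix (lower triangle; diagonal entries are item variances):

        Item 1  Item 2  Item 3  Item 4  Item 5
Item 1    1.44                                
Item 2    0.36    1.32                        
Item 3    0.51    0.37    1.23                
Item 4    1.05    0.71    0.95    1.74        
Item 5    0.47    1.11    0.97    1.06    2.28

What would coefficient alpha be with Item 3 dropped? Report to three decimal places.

Remaining items: Item 1, Item 2, Item 4, Item 5 (k = 4).
Σσᵢ² = 1.44 + 1.32 + 1.74 + 2.28 = 6.78
σ²_total = 6.78 + 2 × 4.76 = 16.30
α (item deleted) = (4/3)·(1 − 6.78/16.30) = 0.779

coefficient alpha = 0.779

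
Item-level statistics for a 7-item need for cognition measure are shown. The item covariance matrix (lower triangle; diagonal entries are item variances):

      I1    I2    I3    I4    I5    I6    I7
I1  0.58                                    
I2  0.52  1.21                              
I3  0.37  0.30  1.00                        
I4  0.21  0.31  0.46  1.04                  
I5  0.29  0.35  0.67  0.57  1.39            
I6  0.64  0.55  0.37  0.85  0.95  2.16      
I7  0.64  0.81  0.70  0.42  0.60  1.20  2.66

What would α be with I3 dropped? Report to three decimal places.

α = 0.796

Remaining items: I1, I2, I4, I5, I6, I7 (k = 6).
sum of item variances = 0.58 + 1.21 + 1.04 + 1.39 + 2.16 + 2.66 = 9.04
σ²_T = 9.04 + 2 × 8.91 = 26.86
α (item deleted) = (6/5)·(1 − 9.04/26.86) = 0.796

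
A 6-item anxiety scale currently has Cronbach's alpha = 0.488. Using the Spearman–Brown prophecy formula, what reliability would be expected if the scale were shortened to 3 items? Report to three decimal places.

Length factor m = 3/6 = 0.5000
α' = m·α / (1 − (1−m)·α)
   = 3/6 × 0.488 / (1 − (1 − 3/6) × 0.488)
   = 0.2440 / 0.7560 = 0.323

predicted reliability = 0.323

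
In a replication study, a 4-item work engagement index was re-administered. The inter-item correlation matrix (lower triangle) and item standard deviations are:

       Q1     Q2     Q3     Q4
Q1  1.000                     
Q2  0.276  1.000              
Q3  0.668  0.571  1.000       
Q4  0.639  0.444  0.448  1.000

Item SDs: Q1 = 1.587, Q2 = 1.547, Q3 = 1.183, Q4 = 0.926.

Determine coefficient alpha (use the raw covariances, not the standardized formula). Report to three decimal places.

Σσ²ᵢ = 1.587² + 1.547² + 1.183² + 0.926² = 7.1687
Covariances σ_ij = r_ij · s_i · s_j:
  σ(Q1,Q2) = 0.276 × 1.587 × 1.547 = 0.6776
  σ(Q1,Q3) = 0.668 × 1.587 × 1.183 = 1.2541
  σ(Q1,Q4) = 0.639 × 1.587 × 0.926 = 0.9391
  σ(Q2,Q3) = 0.571 × 1.547 × 1.183 = 1.0450
  σ(Q2,Q4) = 0.444 × 1.547 × 0.926 = 0.6360
  σ(Q3,Q4) = 0.448 × 1.183 × 0.926 = 0.4908
σ²_T = Σσ²ᵢ + 2·Σσ_ij = 7.1687 + 2 × 5.0426 = 17.2539
α = (4/3)·(1 − 7.1687/17.2539) = 0.779

coefficient alpha = 0.779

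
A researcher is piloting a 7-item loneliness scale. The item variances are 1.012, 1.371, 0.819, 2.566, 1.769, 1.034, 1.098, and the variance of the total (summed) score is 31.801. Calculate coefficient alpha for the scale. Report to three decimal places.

sum of item variances = 1.012 + 1.371 + 0.819 + 2.566 + 1.769 + 1.034 + 1.098 = 9.669
α = (k/(k−1))·(1 − sum of item variances/Var(T)) = (7/6)·(1 − 9.669/31.801) = 0.812

coefficient alpha = 0.812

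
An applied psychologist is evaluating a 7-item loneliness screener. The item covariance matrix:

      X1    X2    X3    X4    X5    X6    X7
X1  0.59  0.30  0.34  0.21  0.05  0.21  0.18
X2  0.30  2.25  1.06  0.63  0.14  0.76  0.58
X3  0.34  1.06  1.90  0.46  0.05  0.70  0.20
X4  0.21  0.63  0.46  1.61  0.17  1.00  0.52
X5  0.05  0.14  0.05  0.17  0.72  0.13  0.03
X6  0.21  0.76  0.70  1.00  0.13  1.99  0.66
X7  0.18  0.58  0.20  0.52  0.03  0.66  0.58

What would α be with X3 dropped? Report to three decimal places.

Remaining items: X1, X2, X4, X5, X6, X7 (k = 6).
sum of item variances = 0.59 + 2.25 + 1.61 + 0.72 + 1.99 + 0.58 = 7.74
σ²_total = 7.74 + 2 × 5.57 = 18.88
α (item deleted) = (6/5)·(1 − 7.74/18.88) = 0.708

α = 0.708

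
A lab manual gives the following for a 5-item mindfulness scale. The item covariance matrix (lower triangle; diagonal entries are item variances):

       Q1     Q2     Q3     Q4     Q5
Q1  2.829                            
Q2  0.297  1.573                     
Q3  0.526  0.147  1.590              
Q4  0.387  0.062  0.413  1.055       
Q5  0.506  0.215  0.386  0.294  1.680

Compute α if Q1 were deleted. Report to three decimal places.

Remaining items: Q2, Q3, Q4, Q5 (k = 4).
sum of item variances = 1.573 + 1.590 + 1.055 + 1.680 = 5.898
σ²_T = 5.898 + 2 × 1.517 = 8.932
α (item deleted) = (4/3)·(1 − 5.898/8.932) = 0.453

α = 0.453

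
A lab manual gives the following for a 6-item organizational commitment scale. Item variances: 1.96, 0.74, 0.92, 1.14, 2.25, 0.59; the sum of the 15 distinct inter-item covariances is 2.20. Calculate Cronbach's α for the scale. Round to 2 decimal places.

Σσᵢ² = 1.96 + 0.74 + 0.92 + 1.14 + 2.25 + 0.59 = 7.60
Sum of distinct covariances = 2.20
Var(T) = Σσᵢ² + 2·Σcov = 7.60 + 2 × 2.20 = 12.00
α = (6/5)·(1 − 7.60/12.00) = 0.44

α = 0.44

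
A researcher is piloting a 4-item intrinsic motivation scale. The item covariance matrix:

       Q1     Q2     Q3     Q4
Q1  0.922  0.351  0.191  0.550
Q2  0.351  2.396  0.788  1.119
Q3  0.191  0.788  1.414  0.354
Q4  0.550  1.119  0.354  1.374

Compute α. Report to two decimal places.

sum of item variances = 0.922 + 2.396 + 1.414 + 1.374 = 6.106
Sum of the distinct covariances = 3.353
σ²_T = 6.106 + 2 × 3.353 = 12.812
α = (k/(k−1))·(1 − sum of item variances/σ²_T) = (4/3)·(1 − 6.106/12.812) = 0.70

α = 0.70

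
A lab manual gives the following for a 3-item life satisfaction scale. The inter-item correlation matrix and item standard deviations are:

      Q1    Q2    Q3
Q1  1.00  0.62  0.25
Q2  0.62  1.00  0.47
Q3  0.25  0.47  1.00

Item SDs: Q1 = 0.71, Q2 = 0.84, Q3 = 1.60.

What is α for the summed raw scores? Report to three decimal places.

Σσ²ᵢ = 0.71² + 0.84² + 1.60² = 3.7697
Covariances σ_ij = r_ij · s_i · s_j:
  σ(Q1,Q2) = 0.62 × 0.71 × 0.84 = 0.3698
  σ(Q1,Q3) = 0.25 × 0.71 × 1.60 = 0.2840
  σ(Q2,Q3) = 0.47 × 0.84 × 1.60 = 0.6317
σ²_T = Σσ²ᵢ + 2·Σσ_ij = 3.7697 + 2 × 1.2855 = 6.3407
α = (3/2)·(1 − 3.7697/6.3407) = 0.608

α = 0.608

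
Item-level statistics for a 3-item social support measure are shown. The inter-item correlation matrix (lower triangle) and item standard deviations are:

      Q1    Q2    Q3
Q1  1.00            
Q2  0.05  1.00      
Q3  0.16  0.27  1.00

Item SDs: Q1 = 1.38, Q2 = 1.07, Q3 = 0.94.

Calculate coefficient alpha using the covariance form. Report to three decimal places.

Σσ²ᵢ = 1.38² + 1.07² + 0.94² = 3.9329
Covariances σ_ij = r_ij · s_i · s_j:
  σ(Q1,Q2) = 0.05 × 1.38 × 1.07 = 0.0738
  σ(Q1,Q3) = 0.16 × 1.38 × 0.94 = 0.2076
  σ(Q2,Q3) = 0.27 × 1.07 × 0.94 = 0.2716
σ²_T = Σσ²ᵢ + 2·Σσ_ij = 3.9329 + 2 × 0.5530 = 5.0389
α = (3/2)·(1 − 3.9329/5.0389) = 0.329

coefficient alpha = 0.329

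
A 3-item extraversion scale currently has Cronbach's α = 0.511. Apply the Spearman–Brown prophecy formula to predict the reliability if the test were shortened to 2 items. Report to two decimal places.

predicted reliability = 0.41

Length factor m = 2/3 = 0.6667
α' = m·α / (1 − (1−m)·α)
   = 2/3 × 0.511 / (1 − (1 − 2/3) × 0.511)
   = 0.3407 / 0.8297 = 0.41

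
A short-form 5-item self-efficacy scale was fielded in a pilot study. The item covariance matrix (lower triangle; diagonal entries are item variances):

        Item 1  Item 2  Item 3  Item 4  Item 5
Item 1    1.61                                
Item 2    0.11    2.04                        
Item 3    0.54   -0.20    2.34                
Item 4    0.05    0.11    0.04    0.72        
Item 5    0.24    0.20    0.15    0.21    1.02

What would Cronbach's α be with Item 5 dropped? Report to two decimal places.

Cronbach's α = 0.22

Remaining items: Item 1, Item 2, Item 3, Item 4 (k = 4).
Σσᵢ² = 1.61 + 2.04 + 2.34 + 0.72 = 6.71
σ²_T = 6.71 + 2 × 0.65 = 8.01
α (item deleted) = (4/3)·(1 − 6.71/8.01) = 0.22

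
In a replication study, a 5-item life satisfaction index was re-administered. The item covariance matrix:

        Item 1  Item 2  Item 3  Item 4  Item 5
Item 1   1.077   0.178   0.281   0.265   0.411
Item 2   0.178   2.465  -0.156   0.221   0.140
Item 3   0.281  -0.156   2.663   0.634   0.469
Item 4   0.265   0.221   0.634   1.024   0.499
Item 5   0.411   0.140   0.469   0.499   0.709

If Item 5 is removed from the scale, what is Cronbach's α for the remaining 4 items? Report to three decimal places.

Remaining items: Item 1, Item 2, Item 3, Item 4 (k = 4).
sum of item variances = 1.077 + 2.465 + 2.663 + 1.024 = 7.229
σ²_total = 7.229 + 2 × 1.423 = 10.075
α (item deleted) = (4/3)·(1 − 7.229/10.075) = 0.377

Cronbach's α = 0.377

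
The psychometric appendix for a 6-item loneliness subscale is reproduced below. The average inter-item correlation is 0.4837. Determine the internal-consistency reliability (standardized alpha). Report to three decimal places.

Standardized α = k·r̄ / (1 + (k−1)·r̄) = 6 × 0.4837 / (1 + 5 × 0.4837)
  = 2.9022 / 3.4185 = 0.849

α = 0.849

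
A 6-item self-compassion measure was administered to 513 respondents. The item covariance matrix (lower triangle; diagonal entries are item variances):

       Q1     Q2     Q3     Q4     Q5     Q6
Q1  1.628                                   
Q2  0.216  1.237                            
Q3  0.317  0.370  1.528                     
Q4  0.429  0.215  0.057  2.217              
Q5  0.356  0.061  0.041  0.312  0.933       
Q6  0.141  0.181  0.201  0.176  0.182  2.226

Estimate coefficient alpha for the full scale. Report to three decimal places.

α = 0.480

ΣVar(i) = 1.628 + 1.237 + 1.528 + 2.217 + 0.933 + 2.226 = 9.769
Sum of off-diagonal covariances = 3.255
Var(T) = 9.769 + 2 × 3.255 = 16.279
α = (k/(k−1))·(1 − ΣVar(i)/Var(T)) = (6/5)·(1 − 9.769/16.279) = 0.480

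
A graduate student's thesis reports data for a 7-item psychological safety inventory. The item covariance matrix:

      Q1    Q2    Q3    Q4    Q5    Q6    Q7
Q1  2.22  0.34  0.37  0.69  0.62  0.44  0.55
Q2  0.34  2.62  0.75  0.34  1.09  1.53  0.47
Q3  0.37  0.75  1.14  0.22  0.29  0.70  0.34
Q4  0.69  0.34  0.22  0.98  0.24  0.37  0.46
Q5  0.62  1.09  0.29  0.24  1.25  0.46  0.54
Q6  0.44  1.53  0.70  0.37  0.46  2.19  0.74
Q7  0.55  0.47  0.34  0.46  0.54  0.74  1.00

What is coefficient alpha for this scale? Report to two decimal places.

Σσᵢ² = 2.22 + 2.62 + 1.14 + 0.98 + 1.25 + 2.19 + 1.00 = 11.40
Σ_{i<j} σ_ij = 11.55
total variance = 11.40 + 2 × 11.55 = 34.50
α = (k/(k−1))·(1 − Σσᵢ²/total variance) = (7/6)·(1 − 11.40/34.50) = 0.78

coefficient alpha = 0.78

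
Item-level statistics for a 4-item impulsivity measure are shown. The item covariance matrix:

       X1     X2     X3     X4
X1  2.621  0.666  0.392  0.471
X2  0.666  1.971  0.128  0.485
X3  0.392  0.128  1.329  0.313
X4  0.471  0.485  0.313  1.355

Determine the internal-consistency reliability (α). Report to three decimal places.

ΣVar(i) = 2.621 + 1.971 + 1.329 + 1.355 = 7.276
Sum of the distinct covariances = 2.455
total variance = 7.276 + 2 × 2.455 = 12.186
α = (k/(k−1))·(1 − ΣVar(i)/total variance) = (4/3)·(1 − 7.276/12.186) = 0.537

α = 0.537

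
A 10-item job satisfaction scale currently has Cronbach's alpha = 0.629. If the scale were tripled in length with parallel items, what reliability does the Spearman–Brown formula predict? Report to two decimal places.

predicted reliability = 0.84

Length factor m = 3
α' = m·α / (1 + (m−1)·α)
   = 3 × 0.629 / (1 + (3 − 1) × 0.629)
   = 1.8870 / 2.2580 = 0.84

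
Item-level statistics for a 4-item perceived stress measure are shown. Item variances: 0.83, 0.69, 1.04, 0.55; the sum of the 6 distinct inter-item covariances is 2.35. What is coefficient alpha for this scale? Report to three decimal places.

coefficient alpha = 0.802

Σσ²ᵢ = 0.83 + 0.69 + 1.04 + 0.55 = 3.11
Sum of distinct covariances = 2.35
Var(T) = Σσ²ᵢ + 2·Σcov = 3.11 + 2 × 2.35 = 7.81
α = (4/3)·(1 − 3.11/7.81) = 0.802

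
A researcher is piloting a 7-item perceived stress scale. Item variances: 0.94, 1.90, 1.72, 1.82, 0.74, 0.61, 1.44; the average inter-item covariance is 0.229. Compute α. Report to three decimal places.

α = 0.597

ΣVar(i) = 0.94 + 1.90 + 1.72 + 1.82 + 0.74 + 0.61 + 1.44 = 9.17
Sum of the 21 distinct covariances = 21 × 0.229 = 4.809
Var(T) = ΣVar(i) + 2·Σcov = 9.17 + 2 × 4.809 = 18.788
α = (7/6)·(1 − 9.17/18.788) = 0.597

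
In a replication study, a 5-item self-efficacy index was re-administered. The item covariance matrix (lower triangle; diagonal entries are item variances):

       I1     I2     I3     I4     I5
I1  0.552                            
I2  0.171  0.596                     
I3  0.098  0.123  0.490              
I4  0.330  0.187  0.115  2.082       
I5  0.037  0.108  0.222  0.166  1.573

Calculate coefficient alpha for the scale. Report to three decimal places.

Σσ²ᵢ = 0.552 + 0.596 + 0.490 + 2.082 + 1.573 = 5.293
Sum of off-diagonal covariances = 1.557
Var(T) = 5.293 + 2 × 1.557 = 8.407
α = (k/(k−1))·(1 − Σσ²ᵢ/Var(T)) = (5/4)·(1 − 5.293/8.407) = 0.463

coefficient alpha = 0.463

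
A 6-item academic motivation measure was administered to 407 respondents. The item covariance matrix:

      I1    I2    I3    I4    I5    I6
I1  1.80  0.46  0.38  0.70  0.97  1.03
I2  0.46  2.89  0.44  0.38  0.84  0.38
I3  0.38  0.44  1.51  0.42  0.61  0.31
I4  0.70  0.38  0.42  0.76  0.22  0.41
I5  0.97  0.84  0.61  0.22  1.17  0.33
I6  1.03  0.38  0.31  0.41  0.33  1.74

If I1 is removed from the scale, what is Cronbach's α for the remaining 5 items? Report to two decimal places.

Cronbach's α = 0.65

Remaining items: I2, I3, I4, I5, I6 (k = 5).
ΣVar(i) = 2.89 + 1.51 + 0.76 + 1.17 + 1.74 = 8.07
Var(T) = 8.07 + 2 × 4.34 = 16.75
α (item deleted) = (5/4)·(1 − 8.07/16.75) = 0.65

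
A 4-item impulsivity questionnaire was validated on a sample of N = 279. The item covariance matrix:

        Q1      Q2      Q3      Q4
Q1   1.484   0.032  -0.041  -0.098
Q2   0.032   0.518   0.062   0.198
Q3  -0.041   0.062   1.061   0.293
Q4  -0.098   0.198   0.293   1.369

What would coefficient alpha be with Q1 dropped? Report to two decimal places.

α = 0.41

Remaining items: Q2, Q3, Q4 (k = 3).
Σσᵢ² = 0.518 + 1.061 + 1.369 = 2.948
total variance = 2.948 + 2 × 0.553 = 4.054
α (item deleted) = (3/2)·(1 − 2.948/4.054) = 0.41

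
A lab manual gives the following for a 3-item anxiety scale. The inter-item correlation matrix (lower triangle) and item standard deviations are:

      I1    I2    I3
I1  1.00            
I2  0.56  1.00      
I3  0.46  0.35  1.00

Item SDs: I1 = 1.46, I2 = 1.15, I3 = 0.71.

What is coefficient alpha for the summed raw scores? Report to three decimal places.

α = 0.694

Σσ²ᵢ = 1.46² + 1.15² + 0.71² = 3.9582
Covariances σ_ij = r_ij · s_i · s_j:
  σ(I1,I2) = 0.56 × 1.46 × 1.15 = 0.9402
  σ(I1,I3) = 0.46 × 1.46 × 0.71 = 0.4768
  σ(I2,I3) = 0.35 × 1.15 × 0.71 = 0.2858
σ²_T = Σσ²ᵢ + 2·Σσ_ij = 3.9582 + 2 × 1.7028 = 7.3638
α = (3/2)·(1 − 3.9582/7.3638) = 0.694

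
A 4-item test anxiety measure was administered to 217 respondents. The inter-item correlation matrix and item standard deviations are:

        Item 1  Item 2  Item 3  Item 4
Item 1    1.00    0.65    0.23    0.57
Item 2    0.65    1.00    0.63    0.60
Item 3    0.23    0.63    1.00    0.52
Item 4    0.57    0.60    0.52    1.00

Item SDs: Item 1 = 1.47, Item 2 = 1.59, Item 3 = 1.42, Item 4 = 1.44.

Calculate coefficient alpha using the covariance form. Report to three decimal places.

α = 0.822

Σσ²ᵢ = 1.47² + 1.59² + 1.42² + 1.44² = 8.7790
Covariances σ_ij = r_ij · s_i · s_j:
  σ(Item 1,Item 2) = 0.65 × 1.47 × 1.59 = 1.5192
  σ(Item 1,Item 3) = 0.23 × 1.47 × 1.42 = 0.4801
  σ(Item 1,Item 4) = 0.57 × 1.47 × 1.44 = 1.2066
  σ(Item 2,Item 3) = 0.63 × 1.59 × 1.42 = 1.4224
  σ(Item 2,Item 4) = 0.60 × 1.59 × 1.44 = 1.3738
  σ(Item 3,Item 4) = 0.52 × 1.42 × 1.44 = 1.0633
σ²_T = Σσ²ᵢ + 2·Σσ_ij = 8.7790 + 2 × 7.0654 = 22.9098
α = (4/3)·(1 − 8.7790/22.9098) = 0.822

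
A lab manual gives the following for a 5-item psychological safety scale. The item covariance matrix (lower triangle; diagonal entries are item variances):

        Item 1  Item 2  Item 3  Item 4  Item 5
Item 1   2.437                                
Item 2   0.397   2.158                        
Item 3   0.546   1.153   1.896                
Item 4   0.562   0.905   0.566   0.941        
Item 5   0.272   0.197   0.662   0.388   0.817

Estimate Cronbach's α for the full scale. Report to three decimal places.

α = 0.722

sum of item variances = 2.437 + 2.158 + 1.896 + 0.941 + 0.817 = 8.249
Sum of off-diagonal covariances = 5.648
σ²_total = 8.249 + 2 × 5.648 = 19.545
α = (k/(k−1))·(1 − sum of item variances/σ²_total) = (5/4)·(1 − 8.249/19.545) = 0.722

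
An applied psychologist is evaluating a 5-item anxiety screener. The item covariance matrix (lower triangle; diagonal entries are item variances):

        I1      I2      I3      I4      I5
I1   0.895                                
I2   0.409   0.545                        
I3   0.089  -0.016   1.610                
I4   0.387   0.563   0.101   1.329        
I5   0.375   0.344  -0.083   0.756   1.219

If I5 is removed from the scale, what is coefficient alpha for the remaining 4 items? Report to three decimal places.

Remaining items: I1, I2, I3, I4 (k = 4).
sum of item variances = 0.895 + 0.545 + 1.610 + 1.329 = 4.379
σ²_T = 4.379 + 2 × 1.533 = 7.445
α (item deleted) = (4/3)·(1 − 4.379/7.445) = 0.549

α = 0.549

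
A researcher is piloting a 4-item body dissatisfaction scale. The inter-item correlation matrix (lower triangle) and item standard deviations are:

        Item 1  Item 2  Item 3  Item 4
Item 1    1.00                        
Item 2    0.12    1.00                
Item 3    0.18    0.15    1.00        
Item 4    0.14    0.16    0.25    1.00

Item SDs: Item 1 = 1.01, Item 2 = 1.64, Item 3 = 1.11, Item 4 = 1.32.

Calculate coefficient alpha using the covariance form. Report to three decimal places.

Σσ²ᵢ = 1.01² + 1.64² + 1.11² + 1.32² = 6.6842
Covariances σ_ij = r_ij · s_i · s_j:
  σ(Item 1,Item 2) = 0.12 × 1.01 × 1.64 = 0.1988
  σ(Item 1,Item 3) = 0.18 × 1.01 × 1.11 = 0.2018
  σ(Item 1,Item 4) = 0.14 × 1.01 × 1.32 = 0.1866
  σ(Item 2,Item 3) = 0.15 × 1.64 × 1.11 = 0.2731
  σ(Item 2,Item 4) = 0.16 × 1.64 × 1.32 = 0.3464
  σ(Item 3,Item 4) = 0.25 × 1.11 × 1.32 = 0.3663
σ²_T = Σσ²ᵢ + 2·Σσ_ij = 6.6842 + 2 × 1.5730 = 9.8302
α = (4/3)·(1 − 6.6842/9.8302) = 0.427

coefficient alpha = 0.427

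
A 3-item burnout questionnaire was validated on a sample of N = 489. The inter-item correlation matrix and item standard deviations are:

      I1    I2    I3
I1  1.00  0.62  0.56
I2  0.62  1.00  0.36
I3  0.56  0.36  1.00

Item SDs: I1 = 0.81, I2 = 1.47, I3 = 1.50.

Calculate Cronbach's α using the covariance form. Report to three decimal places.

Cronbach's α = 0.699

Σσ²ᵢ = 0.81² + 1.47² + 1.50² = 5.0670
Covariances σ_ij = r_ij · s_i · s_j:
  σ(I1,I2) = 0.62 × 0.81 × 1.47 = 0.7382
  σ(I1,I3) = 0.56 × 0.81 × 1.50 = 0.6804
  σ(I2,I3) = 0.36 × 1.47 × 1.50 = 0.7938
σ²_T = Σσ²ᵢ + 2·Σσ_ij = 5.0670 + 2 × 2.2124 = 9.4918
α = (3/2)·(1 − 5.0670/9.4918) = 0.699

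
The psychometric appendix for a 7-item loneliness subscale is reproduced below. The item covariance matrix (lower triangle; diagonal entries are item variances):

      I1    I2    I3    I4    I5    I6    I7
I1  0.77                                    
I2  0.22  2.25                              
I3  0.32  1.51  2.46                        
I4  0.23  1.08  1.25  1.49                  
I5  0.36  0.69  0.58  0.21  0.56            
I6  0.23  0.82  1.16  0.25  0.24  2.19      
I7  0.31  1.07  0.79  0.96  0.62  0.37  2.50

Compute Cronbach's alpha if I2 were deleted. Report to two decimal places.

α = 0.74

Remaining items: I1, I3, I4, I5, I6, I7 (k = 6).
sum of item variances = 0.77 + 2.46 + 1.49 + 0.56 + 2.19 + 2.50 = 9.97
σ²_T = 9.97 + 2 × 7.88 = 25.73
α (item deleted) = (6/5)·(1 − 9.97/25.73) = 0.74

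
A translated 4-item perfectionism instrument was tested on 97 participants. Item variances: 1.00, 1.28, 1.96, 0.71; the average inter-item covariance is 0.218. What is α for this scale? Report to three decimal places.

α = 0.461

Σσ²ᵢ = 1.00 + 1.28 + 1.96 + 0.71 = 4.95
Sum of the 6 distinct covariances = 6 × 0.218 = 1.308
σ²_total = Σσ²ᵢ + 2·Σcov = 4.95 + 2 × 1.308 = 7.566
α = (4/3)·(1 − 4.95/7.566) = 0.461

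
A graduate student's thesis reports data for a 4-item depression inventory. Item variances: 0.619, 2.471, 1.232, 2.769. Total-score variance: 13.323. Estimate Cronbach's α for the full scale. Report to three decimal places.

α = 0.624

Σσᵢ² = 0.619 + 2.471 + 1.232 + 2.769 = 7.091
α = (k/(k−1))·(1 − Σσᵢ²/σ²_total) = (4/3)·(1 − 7.091/13.323) = 0.624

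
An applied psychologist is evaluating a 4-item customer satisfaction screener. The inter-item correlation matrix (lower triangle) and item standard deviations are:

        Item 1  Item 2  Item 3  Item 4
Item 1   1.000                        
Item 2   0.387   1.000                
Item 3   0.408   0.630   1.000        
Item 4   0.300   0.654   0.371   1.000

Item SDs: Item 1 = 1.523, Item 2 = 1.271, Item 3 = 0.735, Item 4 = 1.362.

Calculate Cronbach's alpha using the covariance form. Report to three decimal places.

Σσ²ᵢ = 1.523² + 1.271² + 0.735² + 1.362² = 6.3302
Covariances σ_ij = r_ij · s_i · s_j:
  σ(Item 1,Item 2) = 0.387 × 1.523 × 1.271 = 0.7491
  σ(Item 1,Item 3) = 0.408 × 1.523 × 0.735 = 0.4567
  σ(Item 1,Item 4) = 0.300 × 1.523 × 1.362 = 0.6223
  σ(Item 2,Item 3) = 0.630 × 1.271 × 0.735 = 0.5885
  σ(Item 2,Item 4) = 0.654 × 1.271 × 1.362 = 1.1321
  σ(Item 3,Item 4) = 0.371 × 0.735 × 1.362 = 0.3714
σ²_T = Σσ²ᵢ + 2·Σσ_ij = 6.3302 + 2 × 3.9201 = 14.1704
α = (4/3)·(1 − 6.3302/14.1704) = 0.738

α = 0.738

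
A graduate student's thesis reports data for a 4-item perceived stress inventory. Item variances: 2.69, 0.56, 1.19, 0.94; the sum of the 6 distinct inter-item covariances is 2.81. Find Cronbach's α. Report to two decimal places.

Cronbach's α = 0.68

Σσᵢ² = 2.69 + 0.56 + 1.19 + 0.94 = 5.38
Sum of distinct covariances = 2.81
Var(T) = Σσᵢ² + 2·Σcov = 5.38 + 2 × 2.81 = 11.00
α = (4/3)·(1 − 5.38/11.00) = 0.68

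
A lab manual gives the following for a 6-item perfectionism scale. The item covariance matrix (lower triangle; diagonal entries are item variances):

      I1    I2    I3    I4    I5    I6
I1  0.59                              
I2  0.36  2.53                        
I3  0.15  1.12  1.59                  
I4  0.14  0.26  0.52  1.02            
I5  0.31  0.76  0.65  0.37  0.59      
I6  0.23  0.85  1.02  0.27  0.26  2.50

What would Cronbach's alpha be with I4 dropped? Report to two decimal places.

α = 0.74

Remaining items: I1, I2, I3, I5, I6 (k = 5).
Σσ²ᵢ = 0.59 + 2.53 + 1.59 + 0.59 + 2.50 = 7.80
total variance = 7.80 + 2 × 5.71 = 19.22
α (item deleted) = (5/4)·(1 − 7.80/19.22) = 0.74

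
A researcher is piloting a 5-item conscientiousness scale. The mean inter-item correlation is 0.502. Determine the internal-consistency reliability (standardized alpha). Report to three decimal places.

standardized alpha = 0.834

Standardized α = k·r̄ / (1 + (k−1)·r̄) = 5 × 0.502 / (1 + 4 × 0.502)
  = 2.5100 / 3.0080 = 0.834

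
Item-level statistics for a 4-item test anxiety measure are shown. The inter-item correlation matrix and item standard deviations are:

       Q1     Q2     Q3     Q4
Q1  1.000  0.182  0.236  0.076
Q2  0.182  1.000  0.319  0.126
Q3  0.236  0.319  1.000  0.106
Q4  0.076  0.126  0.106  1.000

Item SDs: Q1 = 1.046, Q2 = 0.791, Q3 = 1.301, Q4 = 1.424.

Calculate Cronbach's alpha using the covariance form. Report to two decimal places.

Σσ²ᵢ = 1.046² + 0.791² + 1.301² + 1.424² = 5.4402
Covariances σ_ij = r_ij · s_i · s_j:
  σ(Q1,Q2) = 0.182 × 1.046 × 0.791 = 0.1506
  σ(Q1,Q3) = 0.236 × 1.046 × 1.301 = 0.3212
  σ(Q1,Q4) = 0.076 × 1.046 × 1.424 = 0.1132
  σ(Q2,Q3) = 0.319 × 0.791 × 1.301 = 0.3283
  σ(Q2,Q4) = 0.126 × 0.791 × 1.424 = 0.1419
  σ(Q3,Q4) = 0.106 × 1.301 × 1.424 = 0.1964
σ²_T = Σσ²ᵢ + 2·Σσ_ij = 5.4402 + 2 × 1.2516 = 7.9434
α = (4/3)·(1 − 5.4402/7.9434) = 0.42

α = 0.42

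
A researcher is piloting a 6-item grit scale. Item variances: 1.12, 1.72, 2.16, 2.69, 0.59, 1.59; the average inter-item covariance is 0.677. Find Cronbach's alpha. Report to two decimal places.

Cronbach's alpha = 0.81

Σσ²ᵢ = 1.12 + 1.72 + 2.16 + 2.69 + 0.59 + 1.59 = 9.87
Sum of the 15 distinct covariances = 15 × 0.677 = 10.155
total variance = Σσ²ᵢ + 2·Σcov = 9.87 + 2 × 10.155 = 30.180
α = (6/5)·(1 − 9.87/30.180) = 0.81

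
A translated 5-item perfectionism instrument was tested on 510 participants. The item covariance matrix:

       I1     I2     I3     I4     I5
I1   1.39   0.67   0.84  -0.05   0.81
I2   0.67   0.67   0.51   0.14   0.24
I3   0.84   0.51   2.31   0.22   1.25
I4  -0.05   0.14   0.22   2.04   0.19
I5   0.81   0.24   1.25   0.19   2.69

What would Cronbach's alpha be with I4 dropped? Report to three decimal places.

α = 0.734

Remaining items: I1, I2, I3, I5 (k = 4).
Σσᵢ² = 1.39 + 0.67 + 2.31 + 2.69 = 7.06
total variance = 7.06 + 2 × 4.32 = 15.70
α (item deleted) = (4/3)·(1 − 7.06/15.70) = 0.734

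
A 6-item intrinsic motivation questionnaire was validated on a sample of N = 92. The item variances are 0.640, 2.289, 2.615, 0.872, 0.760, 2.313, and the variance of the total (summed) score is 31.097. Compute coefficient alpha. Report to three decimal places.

α = 0.834

Σσᵢ² = 0.640 + 2.289 + 2.615 + 0.872 + 0.760 + 2.313 = 9.489
α = (k/(k−1))·(1 − Σσᵢ²/σ²_T) = (6/5)·(1 − 9.489/31.097) = 0.834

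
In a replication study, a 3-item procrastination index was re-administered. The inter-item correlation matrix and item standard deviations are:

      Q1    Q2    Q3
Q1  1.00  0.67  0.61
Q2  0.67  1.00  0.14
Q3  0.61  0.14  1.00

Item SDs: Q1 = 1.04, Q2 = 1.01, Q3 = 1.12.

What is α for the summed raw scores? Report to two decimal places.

α = 0.73

Σσ²ᵢ = 1.04² + 1.01² + 1.12² = 3.3561
Covariances σ_ij = r_ij · s_i · s_j:
  σ(Q1,Q2) = 0.67 × 1.04 × 1.01 = 0.7038
  σ(Q1,Q3) = 0.61 × 1.04 × 1.12 = 0.7105
  σ(Q2,Q3) = 0.14 × 1.01 × 1.12 = 0.1584
σ²_T = Σσ²ᵢ + 2·Σσ_ij = 3.3561 + 2 × 1.5727 = 6.5015
α = (3/2)·(1 − 3.3561/6.5015) = 0.73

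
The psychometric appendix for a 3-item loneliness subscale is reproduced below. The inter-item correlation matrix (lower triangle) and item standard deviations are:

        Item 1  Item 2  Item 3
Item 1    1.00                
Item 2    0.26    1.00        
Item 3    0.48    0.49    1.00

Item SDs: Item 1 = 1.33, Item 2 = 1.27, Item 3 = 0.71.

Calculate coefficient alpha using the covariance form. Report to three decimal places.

coefficient alpha = 0.611

Σσ²ᵢ = 1.33² + 1.27² + 0.71² = 3.8859
Covariances σ_ij = r_ij · s_i · s_j:
  σ(Item 1,Item 2) = 0.26 × 1.33 × 1.27 = 0.4392
  σ(Item 1,Item 3) = 0.48 × 1.33 × 0.71 = 0.4533
  σ(Item 2,Item 3) = 0.49 × 1.27 × 0.71 = 0.4418
σ²_T = Σσ²ᵢ + 2·Σσ_ij = 3.8859 + 2 × 1.3343 = 6.5545
α = (3/2)·(1 − 3.8859/6.5545) = 0.611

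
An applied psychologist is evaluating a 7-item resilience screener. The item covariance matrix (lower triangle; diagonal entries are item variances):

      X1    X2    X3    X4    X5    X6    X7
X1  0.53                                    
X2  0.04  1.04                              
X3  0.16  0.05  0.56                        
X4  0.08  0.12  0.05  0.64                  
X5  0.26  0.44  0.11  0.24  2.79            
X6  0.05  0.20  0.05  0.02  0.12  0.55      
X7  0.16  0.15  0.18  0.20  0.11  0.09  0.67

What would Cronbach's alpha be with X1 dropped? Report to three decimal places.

Cronbach's alpha = 0.486

Remaining items: X2, X3, X4, X5, X6, X7 (k = 6).
sum of item variances = 1.04 + 0.56 + 0.64 + 2.79 + 0.55 + 0.67 = 6.25
σ²_total = 6.25 + 2 × 2.13 = 10.51
α (item deleted) = (6/5)·(1 − 6.25/10.51) = 0.486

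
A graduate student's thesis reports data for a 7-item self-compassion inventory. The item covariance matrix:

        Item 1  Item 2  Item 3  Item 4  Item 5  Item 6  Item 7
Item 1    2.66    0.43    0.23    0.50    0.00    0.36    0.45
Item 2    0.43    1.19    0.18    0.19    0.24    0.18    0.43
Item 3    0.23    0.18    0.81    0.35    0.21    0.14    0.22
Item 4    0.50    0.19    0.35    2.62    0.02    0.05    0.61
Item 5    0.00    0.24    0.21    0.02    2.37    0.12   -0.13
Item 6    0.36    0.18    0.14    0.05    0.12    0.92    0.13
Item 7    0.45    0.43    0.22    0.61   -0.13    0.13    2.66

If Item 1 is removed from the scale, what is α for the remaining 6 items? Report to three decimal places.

Remaining items: Item 2, Item 3, Item 4, Item 5, Item 6, Item 7 (k = 6).
sum of item variances = 1.19 + 0.81 + 2.62 + 2.37 + 0.92 + 2.66 = 10.57
σ²_total = 10.57 + 2 × 2.94 = 16.45
α (item deleted) = (6/5)·(1 − 10.57/16.45) = 0.429

α = 0.429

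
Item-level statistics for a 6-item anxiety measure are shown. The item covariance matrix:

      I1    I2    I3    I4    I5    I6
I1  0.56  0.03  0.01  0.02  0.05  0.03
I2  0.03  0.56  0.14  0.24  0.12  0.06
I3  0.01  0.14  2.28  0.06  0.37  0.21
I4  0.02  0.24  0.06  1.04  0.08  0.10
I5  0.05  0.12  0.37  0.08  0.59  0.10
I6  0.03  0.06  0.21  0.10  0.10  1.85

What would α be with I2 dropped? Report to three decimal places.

Remaining items: I1, I3, I4, I5, I6 (k = 5).
Σσ²ᵢ = 0.56 + 2.28 + 1.04 + 0.59 + 1.85 = 6.32
σ²_total = 6.32 + 2 × 1.03 = 8.38
α (item deleted) = (5/4)·(1 − 6.32/8.38) = 0.307

α = 0.307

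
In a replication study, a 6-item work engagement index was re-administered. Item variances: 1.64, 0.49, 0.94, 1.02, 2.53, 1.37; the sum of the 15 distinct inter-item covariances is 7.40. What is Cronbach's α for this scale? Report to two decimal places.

sum of item variances = 1.64 + 0.49 + 0.94 + 1.02 + 2.53 + 1.37 = 7.99
Sum of distinct covariances = 7.40
σ²_T = sum of item variances + 2·Σcov = 7.99 + 2 × 7.40 = 22.79
α = (6/5)·(1 − 7.99/22.79) = 0.78

Cronbach's α = 0.78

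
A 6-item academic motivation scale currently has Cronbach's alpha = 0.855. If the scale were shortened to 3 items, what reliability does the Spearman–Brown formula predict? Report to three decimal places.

Length factor m = 3/6 = 0.5000
α' = m·α / (1 − (1−m)·α)
   = 3/6 × 0.855 / (1 − (1 − 3/6) × 0.855)
   = 0.4275 / 0.5725 = 0.747

predicted reliability = 0.747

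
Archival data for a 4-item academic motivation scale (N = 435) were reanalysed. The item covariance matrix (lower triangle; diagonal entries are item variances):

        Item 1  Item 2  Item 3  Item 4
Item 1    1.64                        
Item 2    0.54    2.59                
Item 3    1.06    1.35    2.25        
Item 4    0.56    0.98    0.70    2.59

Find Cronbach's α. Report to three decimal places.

α = 0.712

Σσᵢ² = 1.64 + 2.59 + 2.25 + 2.59 = 9.07
Sum of off-diagonal covariances = 5.19
σ²_T = 9.07 + 2 × 5.19 = 19.45
α = (k/(k−1))·(1 − Σσᵢ²/σ²_T) = (4/3)·(1 − 9.07/19.45) = 0.712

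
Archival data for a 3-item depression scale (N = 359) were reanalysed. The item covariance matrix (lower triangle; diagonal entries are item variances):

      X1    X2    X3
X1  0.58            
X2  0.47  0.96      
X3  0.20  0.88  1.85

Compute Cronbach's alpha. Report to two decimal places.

Σσᵢ² = 0.58 + 0.96 + 1.85 = 3.39
Sum of off-diagonal covariances = 1.55
Var(T) = 3.39 + 2 × 1.55 = 6.49
α = (k/(k−1))·(1 − Σσᵢ²/Var(T)) = (3/2)·(1 − 3.39/6.49) = 0.72

α = 0.72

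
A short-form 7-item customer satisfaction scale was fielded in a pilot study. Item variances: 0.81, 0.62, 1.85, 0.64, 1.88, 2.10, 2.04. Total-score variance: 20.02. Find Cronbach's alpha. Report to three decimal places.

Σσ²ᵢ = 0.81 + 0.62 + 1.85 + 0.64 + 1.88 + 2.10 + 2.04 = 9.94
α = (k/(k−1))·(1 − Σσ²ᵢ/σ²_T) = (7/6)·(1 − 9.94/20.02) = 0.587

Cronbach's alpha = 0.587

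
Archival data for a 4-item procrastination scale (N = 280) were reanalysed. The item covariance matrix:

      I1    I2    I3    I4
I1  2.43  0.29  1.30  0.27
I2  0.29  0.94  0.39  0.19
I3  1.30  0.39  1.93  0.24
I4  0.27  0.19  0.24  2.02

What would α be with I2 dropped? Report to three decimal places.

α = 0.543

Remaining items: I1, I3, I4 (k = 3).
Σσᵢ² = 2.43 + 1.93 + 2.02 = 6.38
total variance = 6.38 + 2 × 1.81 = 10.00
α (item deleted) = (3/2)·(1 − 6.38/10.00) = 0.543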